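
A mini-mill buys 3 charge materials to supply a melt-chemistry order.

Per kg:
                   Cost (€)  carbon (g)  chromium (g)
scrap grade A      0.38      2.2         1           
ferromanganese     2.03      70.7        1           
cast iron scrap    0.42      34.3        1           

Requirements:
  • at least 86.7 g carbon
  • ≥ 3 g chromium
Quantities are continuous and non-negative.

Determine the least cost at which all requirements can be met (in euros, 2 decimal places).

Treat it as an LP. Let x1 = kg of scrap grade A, x2 = kg of ferromanganese, x3 = kg of cast iron scrap.
min 0.38x1 + 2.03x2 + 0.42x3 s.t.:
  2.2x1 + 70.7x2 + 34.3x3 ≥ 86.7   (carbon)
  1x1 + 1x2 + 1x3 ≥ 3   (chromium)
  x1, x2, x3 ≥ 0.
The cheapest feasible vertex uses only scrap grade A, cast iron scrap; ferromanganese is not used. Binding constraints: carbon and chromium.
Solving gives x1 = 0.5047, x3 = 2.495.
Total cost: 0.38·0.5047 + 0.42·2.495 = 1.2397.

€1.24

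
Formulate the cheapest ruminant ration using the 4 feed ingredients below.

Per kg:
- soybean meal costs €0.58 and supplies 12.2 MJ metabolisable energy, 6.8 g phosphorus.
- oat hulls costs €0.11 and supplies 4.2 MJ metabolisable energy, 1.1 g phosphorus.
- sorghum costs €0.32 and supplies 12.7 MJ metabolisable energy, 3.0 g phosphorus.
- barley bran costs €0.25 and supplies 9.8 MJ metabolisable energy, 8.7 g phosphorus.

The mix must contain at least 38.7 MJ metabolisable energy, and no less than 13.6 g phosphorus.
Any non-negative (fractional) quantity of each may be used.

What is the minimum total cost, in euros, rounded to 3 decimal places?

€0.977

Set it up as a linear program. Let x1 = kg of soybean meal, x2 = kg of oat hulls, x3 = kg of sorghum, x4 = kg of barley bran.
min 0.58x1 + 0.11x2 + 0.32x3 + 0.25x4 s.t.:
  12.2x1 + 4.2x2 + 12.7x3 + 9.8x4 ≥ 38.7   (metabolisable energy)
  6.8x1 + 1.1x2 + 3x3 + 8.7x4 ≥ 13.6   (phosphorus)
  x1, x2, x3, x4 ≥ 0.
At the optimum only sorghum, barley bran are positive (soybean meal, oat hulls = 0). The metabolisable energy and phosphorus requirements are met with equality.
That vertex is x3 = 2.508, x4 = 0.6982.
Cost = 0.32·2.508 + 0.25·0.6982 = 0.97711.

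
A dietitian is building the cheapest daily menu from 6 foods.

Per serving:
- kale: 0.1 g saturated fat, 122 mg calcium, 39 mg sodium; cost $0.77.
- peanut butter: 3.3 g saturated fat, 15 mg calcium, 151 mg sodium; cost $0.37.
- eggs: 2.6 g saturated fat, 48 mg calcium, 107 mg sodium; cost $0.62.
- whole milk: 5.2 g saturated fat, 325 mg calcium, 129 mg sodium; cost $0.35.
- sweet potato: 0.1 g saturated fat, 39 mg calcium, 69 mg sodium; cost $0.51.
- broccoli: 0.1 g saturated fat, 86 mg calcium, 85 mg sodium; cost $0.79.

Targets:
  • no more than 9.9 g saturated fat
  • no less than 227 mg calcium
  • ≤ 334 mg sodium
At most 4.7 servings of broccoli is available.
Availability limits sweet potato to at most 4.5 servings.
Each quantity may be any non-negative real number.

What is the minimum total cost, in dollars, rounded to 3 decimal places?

$0.244

Let x1 = servings of kale, x2 = servings of peanut butter, x3 = servings of eggs, x4 = servings of whole milk, x5 = servings of sweet potato, x6 = servings of broccoli.
Minimize 0.77x1 + 0.37x2 + 0.62x3 + 0.35x4 + 0.51x5 + 0.79x6 with:
  0.1x1 + 3.3x2 + 2.6x3 + 5.2x4 + 0.1x5 + 0.1x6 ≤ 9.9   (saturated fat)
  122x1 + 15x2 + 48x3 + 325x4 + 39x5 + 86x6 ≥ 227   (calcium)
  39x1 + 151x2 + 107x3 + 129x4 + 69x5 + 85x6 ≤ 334   (sodium)
  x6 ≤ 4.7
  x5 ≤ 4.5
  x1, x2, x3, x4, x5, x6 ≥ 0.
The cheapest feasible vertex uses only whole milk; kale, peanut butter, eggs, sweet potato, broccoli are not used. The calcium requirement is met with equality.
That vertex is x4 = 0.6985.
Hence cost = 0.35·0.6985 = $0.24448.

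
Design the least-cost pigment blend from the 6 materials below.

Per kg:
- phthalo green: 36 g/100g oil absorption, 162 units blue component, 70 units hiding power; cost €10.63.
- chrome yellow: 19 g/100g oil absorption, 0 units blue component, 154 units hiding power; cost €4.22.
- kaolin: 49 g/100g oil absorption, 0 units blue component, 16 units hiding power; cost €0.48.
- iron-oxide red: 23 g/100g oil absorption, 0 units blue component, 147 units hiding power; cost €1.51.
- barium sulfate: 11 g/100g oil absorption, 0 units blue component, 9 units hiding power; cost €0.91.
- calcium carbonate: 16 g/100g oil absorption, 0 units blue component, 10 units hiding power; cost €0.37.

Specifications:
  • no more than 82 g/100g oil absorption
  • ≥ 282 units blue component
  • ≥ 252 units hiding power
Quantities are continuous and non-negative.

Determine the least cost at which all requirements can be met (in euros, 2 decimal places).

This is a linear program. Let x1 = kg of phthalo green, x2 = kg of chrome yellow, x3 = kg of kaolin, x4 = kg of iron-oxide red, x5 = kg of barium sulfate, x6 = kg of calcium carbonate.
min 10.63x1 + 4.22x2 + 0.48x3 + 1.51x4 + 0.91x5 + 0.37x6 subject to:
  36x1 + 19x2 + 49x3 + 23x4 + 11x5 + 16x6 ≤ 82   (oil absorption)
  162x1 ≥ 282   (blue component)
  70x1 + 154x2 + 16x3 + 147x4 + 9x5 + 10x6 ≥ 252   (hiding power)
  x1, x2, x3, x4, x5, x6 ≥ 0.
At the optimum only phthalo green, chrome yellow, iron-oxide red are positive (kaolin, barium sulfate, calcium carbonate = 0). There the oil absorption, blue component, hiding power constraints are tight.
That vertex is x1 = 1.7407, x2 = 0.20215, x4 = 0.67359.
Cost = 10.63·1.7407 + 4.22·0.20215 + 1.51·0.67359 = 20.3738.

€20.37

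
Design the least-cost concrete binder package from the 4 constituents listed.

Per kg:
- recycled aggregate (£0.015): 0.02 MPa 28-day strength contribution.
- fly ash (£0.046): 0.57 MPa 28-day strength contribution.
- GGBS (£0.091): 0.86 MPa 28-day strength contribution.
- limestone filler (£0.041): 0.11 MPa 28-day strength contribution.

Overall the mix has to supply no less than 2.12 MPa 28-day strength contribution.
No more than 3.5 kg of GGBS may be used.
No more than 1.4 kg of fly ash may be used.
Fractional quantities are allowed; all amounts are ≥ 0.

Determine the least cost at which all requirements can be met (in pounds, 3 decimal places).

Let x1 = kg of recycled aggregate, x2 = kg of fly ash, x3 = kg of GGBS, x4 = kg of limestone filler.
Minimize 0.015x1 + 0.046x2 + 0.091x3 + 0.041x4 with:
  0.02x1 + 0.57x2 + 0.86x3 + 0.11x4 ≥ 2.12   (28-day strength contribution)
  x3 ≤ 3.5
  x2 ≤ 1.4
  x1, x2, x3, x4 ≥ 0.
At the optimum only fly ash, GGBS are positive (recycled aggregate, limestone filler = 0). There the 28-day strength contribution and the fly ash cap constraints are tight.
That vertex is x2 = 1.4, x3 = 1.537.
Objective = 0.046·1.4 + 0.091·1.537 = 0.20427.

£0.204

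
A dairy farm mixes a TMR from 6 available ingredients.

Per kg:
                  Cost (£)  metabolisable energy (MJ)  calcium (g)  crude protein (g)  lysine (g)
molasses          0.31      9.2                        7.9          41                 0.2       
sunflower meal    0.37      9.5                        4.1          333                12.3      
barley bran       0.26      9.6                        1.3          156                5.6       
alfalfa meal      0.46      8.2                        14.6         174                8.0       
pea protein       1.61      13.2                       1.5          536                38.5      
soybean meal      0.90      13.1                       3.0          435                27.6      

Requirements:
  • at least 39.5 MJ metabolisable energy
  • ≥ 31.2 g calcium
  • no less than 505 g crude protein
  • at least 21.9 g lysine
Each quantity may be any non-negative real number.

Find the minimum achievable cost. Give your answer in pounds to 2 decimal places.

£1.46

This is a linear program. Let x1 = kg of molasses, x2 = kg of sunflower meal, x3 = kg of barley bran, x4 = kg of alfalfa meal, x5 = kg of pea protein, x6 = kg of soybean meal.
Minimise 0.31x1 + 0.37x2 + 0.26x3 + 0.46x4 + 1.61x5 + 0.9x6 subject to:
  9.2x1 + 9.5x2 + 9.6x3 + 8.2x4 + 13.2x5 + 13.1x6 ≥ 39.5   (metabolisable energy)
  7.9x1 + 4.1x2 + 1.3x3 + 14.6x4 + 1.5x5 + 3x6 ≥ 31.2   (calcium)
  41x1 + 333x2 + 156x3 + 174x4 + 536x5 + 435x6 ≥ 505   (crude protein)
  0.2x1 + 12.3x2 + 5.6x3 + 8x4 + 38.5x5 + 27.6x6 ≥ 21.9   (lysine)
  x1, x2, x3, x4, x5, x6 ≥ 0.
The cheapest feasible vertex uses only molasses, barley bran, alfalfa meal; sunflower meal, pea protein, soybean meal are not used. There the metabolisable energy, calcium, lysine constraints are tight.
That vertex is x1 = 1.082, x3 = 1.897, x4 = 1.383.
Cost = 0.31·1.082 + 0.26·1.897 + 0.46·1.383 = 1.4648.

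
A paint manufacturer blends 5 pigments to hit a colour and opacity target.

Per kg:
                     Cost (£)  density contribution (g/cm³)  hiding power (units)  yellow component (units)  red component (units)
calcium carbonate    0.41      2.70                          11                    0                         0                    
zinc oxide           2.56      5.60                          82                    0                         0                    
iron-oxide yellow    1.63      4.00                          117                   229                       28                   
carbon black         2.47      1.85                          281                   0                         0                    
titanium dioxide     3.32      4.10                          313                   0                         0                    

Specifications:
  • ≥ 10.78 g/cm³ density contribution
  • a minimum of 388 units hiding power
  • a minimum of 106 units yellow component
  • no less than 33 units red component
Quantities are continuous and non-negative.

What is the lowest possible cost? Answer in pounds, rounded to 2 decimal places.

Set it up as a linear program. Let x1 = kg of calcium carbonate, x2 = kg of zinc oxide, x3 = kg of iron-oxide yellow, x4 = kg of carbon black, x5 = kg of titanium dioxide.
Minimise 0.41x1 + 2.56x2 + 1.63x3 + 2.47x4 + 3.32x5 with:
  2.7x1 + 5.6x2 + 4x3 + 1.85x4 + 4.1x5 ≥ 10.78   (density contribution)
  11x1 + 82x2 + 117x3 + 281x4 + 313x5 ≥ 388   (hiding power)
  229x3 ≥ 106   (yellow component)
  28x3 ≥ 33   (red component)
  x1, x2, x3, x4, x5 ≥ 0.
At the optimum only calcium carbonate, iron-oxide yellow, carbon black are positive (zinc oxide, titanium dioxide = 0). Binding constraints: density contribution, hiding power, red component.
So calcium carbonate = 1.682 kg, iron-oxide yellow = 1.179 kg, carbon black = 0.8242 kg.
Hence cost = 0.41·1.682 + 1.63·1.179 + 2.47·0.8242 = £4.6472.

£4.65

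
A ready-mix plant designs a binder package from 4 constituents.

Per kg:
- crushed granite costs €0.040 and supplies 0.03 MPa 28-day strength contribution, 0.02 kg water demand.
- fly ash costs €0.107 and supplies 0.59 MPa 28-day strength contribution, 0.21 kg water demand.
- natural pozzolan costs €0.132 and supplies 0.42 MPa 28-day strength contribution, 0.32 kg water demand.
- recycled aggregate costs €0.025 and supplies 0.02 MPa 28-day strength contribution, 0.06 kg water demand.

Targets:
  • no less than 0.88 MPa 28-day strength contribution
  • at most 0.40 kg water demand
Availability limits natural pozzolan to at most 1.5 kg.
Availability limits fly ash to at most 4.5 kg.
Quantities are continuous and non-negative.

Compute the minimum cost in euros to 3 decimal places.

Let x1 = kg of crushed granite, x2 = kg of fly ash, x3 = kg of natural pozzolan, x4 = kg of recycled aggregate.
Minimise 0.04x1 + 0.107x2 + 0.132x3 + 0.025x4 subject to:
  0.03x1 + 0.59x2 + 0.42x3 + 0.02x4 ≥ 0.88   (28-day strength contribution)
  0.02x1 + 0.21x2 + 0.32x3 + 0.06x4 ≤ 0.4   (water demand)
  x3 ≤ 1.5
  x2 ≤ 4.5
  x1, x2, x3, x4 ≥ 0.
The optimal basis is {fly ash}; crushed granite, natural pozzolan, recycled aggregate drop out. The 28-day strength contribution requirement is met with equality.
That vertex is x2 = 1.492.
Objective = 0.107·1.492 = 0.15964.

€0.160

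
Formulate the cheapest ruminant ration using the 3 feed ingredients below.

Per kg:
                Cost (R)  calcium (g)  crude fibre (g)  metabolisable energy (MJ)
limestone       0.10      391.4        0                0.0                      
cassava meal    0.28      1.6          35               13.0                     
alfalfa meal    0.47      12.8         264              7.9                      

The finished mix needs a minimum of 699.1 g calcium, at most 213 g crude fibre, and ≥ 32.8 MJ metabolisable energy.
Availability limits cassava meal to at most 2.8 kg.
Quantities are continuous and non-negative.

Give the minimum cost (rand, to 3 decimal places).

R0.884

This is a linear program. Let x1 = kg of limestone, x2 = kg of cassava meal, x3 = kg of alfalfa meal.
min 0.1x1 + 0.28x2 + 0.47x3 s.t.:
  391.4x1 + 1.6x2 + 12.8x3 ≥ 699.1   (calcium)
  35x2 + 264x3 ≤ 213   (crude fibre)
  13x2 + 7.9x3 ≥ 32.8   (metabolisable energy)
  x2 ≤ 2.8
  x1, x2, x3 ≥ 0.
The cheapest feasible vertex uses only limestone, cassava meal; alfalfa meal is not used. There the calcium and metabolisable energy constraints are tight.
Optimal quantities: limestone = 1.776 kg, cassava meal = 2.523 kg.
Total cost: 0.1·1.776 + 0.28·2.523 = 0.88404.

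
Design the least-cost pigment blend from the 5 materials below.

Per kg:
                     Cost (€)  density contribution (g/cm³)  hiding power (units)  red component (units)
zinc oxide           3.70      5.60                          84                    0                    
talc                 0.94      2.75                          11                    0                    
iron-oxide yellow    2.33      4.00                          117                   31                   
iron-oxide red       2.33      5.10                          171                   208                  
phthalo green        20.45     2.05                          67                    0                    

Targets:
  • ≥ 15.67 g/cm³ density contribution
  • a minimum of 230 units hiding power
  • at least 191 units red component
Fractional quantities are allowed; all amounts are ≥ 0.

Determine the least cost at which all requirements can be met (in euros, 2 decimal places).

€6.01

Let x1 = kg of zinc oxide, x2 = kg of talc, x3 = kg of iron-oxide yellow, x4 = kg of iron-oxide red, x5 = kg of phthalo green.
Minimize 3.7x1 + 0.94x2 + 2.33x3 + 2.33x4 + 20.45x5 s.t.:
  5.6x1 + 2.75x2 + 4x3 + 5.1x4 + 2.05x5 ≥ 15.67   (density contribution)
  84x1 + 11x2 + 117x3 + 171x4 + 67x5 ≥ 230   (hiding power)
  31x3 + 208x4 ≥ 191   (red component)
  x1, x2, x3, x4, x5 ≥ 0.
The minimum-cost mix takes nothing from zinc oxide, iron-oxide yellow, phthalo green — only talc, iron-oxide red. There the density contribution and hiding power constraints are tight.
Solving gives x2 = 3.638, x4 = 1.111.
Total cost: 0.94·3.638 + 2.33·1.111 = 6.0084.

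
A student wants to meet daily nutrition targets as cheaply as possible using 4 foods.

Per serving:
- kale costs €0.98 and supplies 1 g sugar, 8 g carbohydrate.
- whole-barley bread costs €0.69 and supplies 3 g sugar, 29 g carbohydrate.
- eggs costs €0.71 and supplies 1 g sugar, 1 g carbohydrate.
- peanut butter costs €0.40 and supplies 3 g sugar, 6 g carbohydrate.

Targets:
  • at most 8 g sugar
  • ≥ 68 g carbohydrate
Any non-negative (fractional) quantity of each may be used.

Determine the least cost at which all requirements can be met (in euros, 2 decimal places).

€1.62

Set it up as a linear program. Let x1 = servings of kale, x2 = servings of whole-barley bread, x3 = servings of eggs, x4 = servings of peanut butter.
min 0.98x1 + 0.69x2 + 0.71x3 + 0.4x4 with:
  1x1 + 3x2 + 1x3 + 3x4 ≤ 8   (sugar)
  8x1 + 29x2 + 1x3 + 6x4 ≥ 68   (carbohydrate)
  x1, x2, x3, x4 ≥ 0.
The minimum-cost mix takes nothing from kale, eggs, peanut butter — only whole-barley bread. There the carbohydrate constraint is tight.
So whole-barley bread = 2.345 servings.
Cost = 0.69·2.345 = 1.6181.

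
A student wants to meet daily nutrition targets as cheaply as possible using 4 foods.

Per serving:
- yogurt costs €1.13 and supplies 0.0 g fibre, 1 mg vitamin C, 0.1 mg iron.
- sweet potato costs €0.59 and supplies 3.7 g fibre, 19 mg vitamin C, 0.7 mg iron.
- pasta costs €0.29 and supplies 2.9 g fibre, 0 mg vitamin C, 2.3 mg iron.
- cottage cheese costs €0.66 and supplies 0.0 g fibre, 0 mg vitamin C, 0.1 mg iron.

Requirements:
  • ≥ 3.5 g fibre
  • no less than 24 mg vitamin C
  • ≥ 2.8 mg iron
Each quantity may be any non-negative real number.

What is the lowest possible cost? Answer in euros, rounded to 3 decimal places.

This is a linear program. Let x1 = servings of yogurt, x2 = servings of sweet potato, x3 = servings of pasta, x4 = servings of cottage cheese.
Minimize 1.13x1 + 0.59x2 + 0.29x3 + 0.66x4 subject to:
  3.7x2 + 2.9x3 ≥ 3.5   (fibre)
  1x1 + 19x2 ≥ 24   (vitamin C)
  0.1x1 + 0.7x2 + 2.3x3 + 0.1x4 ≥ 2.8   (iron)
  x1, x2, x3, x4 ≥ 0.
The cheapest feasible vertex uses only sweet potato, pasta; yogurt, cottage cheese are not used. The vitamin C and iron requirements are met with equality.
Optimal quantities: sweet potato = 1.263 servings, pasta = 0.833 servings.
Total cost: 0.59·1.263 + 0.29·0.833 = 0.98674.

€0.987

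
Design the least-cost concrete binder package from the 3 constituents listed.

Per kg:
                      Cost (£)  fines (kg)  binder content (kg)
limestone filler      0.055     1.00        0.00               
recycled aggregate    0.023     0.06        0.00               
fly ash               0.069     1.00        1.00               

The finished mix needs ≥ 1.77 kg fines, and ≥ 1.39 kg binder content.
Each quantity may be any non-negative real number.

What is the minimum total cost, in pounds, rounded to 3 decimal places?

£0.117

Set it up as a linear program. Let x1 = kg of limestone filler, x2 = kg of recycled aggregate, x3 = kg of fly ash.
Minimize 0.055x1 + 0.023x2 + 0.069x3 subject to:
  1x1 + 0.06x2 + 1x3 ≥ 1.77   (fines)
  1x3 ≥ 1.39   (binder content)
  x1, x2, x3 ≥ 0.
At the optimum only limestone filler, fly ash are positive (recycled aggregate = 0). Binding constraints: fines and binder content.
That vertex is x1 = 0.38, x3 = 1.39.
Cost = 0.055·0.38 + 0.069·1.39 = 0.11681.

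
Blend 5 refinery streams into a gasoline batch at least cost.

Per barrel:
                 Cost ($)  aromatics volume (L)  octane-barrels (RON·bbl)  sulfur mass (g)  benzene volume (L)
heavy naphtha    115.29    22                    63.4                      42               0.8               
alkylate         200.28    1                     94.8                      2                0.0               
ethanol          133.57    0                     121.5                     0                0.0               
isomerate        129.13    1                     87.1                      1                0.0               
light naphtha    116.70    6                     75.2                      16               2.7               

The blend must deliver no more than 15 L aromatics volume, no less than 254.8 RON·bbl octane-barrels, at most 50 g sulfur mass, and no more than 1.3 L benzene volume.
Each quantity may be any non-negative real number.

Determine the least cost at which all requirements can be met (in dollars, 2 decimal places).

$280.11

Treat it as an LP. Let x1 = barrels of heavy naphtha, x2 = barrels of alkylate, x3 = barrels of ethanol, x4 = barrels of isomerate, x5 = barrels of light naphtha.
Minimize 115.29x1 + 200.28x2 + 133.57x3 + 129.13x4 + 116.7x5 with:
  22x1 + 1x2 + 1x4 + 6x5 ≤ 15   (aromatics volume)
  63.4x1 + 94.8x2 + 121.5x3 + 87.1x4 + 75.2x5 ≥ 254.8   (octane-barrels)
  42x1 + 2x2 + 1x4 + 16x5 ≤ 50   (sulfur mass)
  0.8x1 + 2.7x5 ≤ 1.3   (benzene volume)
  x1, x2, x3, x4, x5 ≥ 0.
The minimum-cost mix takes nothing from heavy naphtha, alkylate, isomerate, light naphtha — only ethanol. There the octane-barrels constraint is tight.
That vertex is x3 = 2.0971.
Total cost: 133.57·2.0971 = 280.1096.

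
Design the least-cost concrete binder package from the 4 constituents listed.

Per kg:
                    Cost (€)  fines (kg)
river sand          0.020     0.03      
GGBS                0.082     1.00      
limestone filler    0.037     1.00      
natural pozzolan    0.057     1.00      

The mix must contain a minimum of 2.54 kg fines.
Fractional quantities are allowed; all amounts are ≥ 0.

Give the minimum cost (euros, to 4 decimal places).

€0.0940

Let x1 = kg of river sand, x2 = kg of GGBS, x3 = kg of limestone filler, x4 = kg of natural pozzolan.
Minimise 0.02x1 + 0.082x2 + 0.037x3 + 0.057x4 with:
  0.03x1 + 1x2 + 1x3 + 1x4 ≥ 2.54   (fines)
  x1, x2, x3, x4 ≥ 0.
The minimum-cost mix takes nothing from river sand, GGBS, natural pozzolan — only limestone filler. Binding constraint: fines.
Solving gives x3 = 2.54.
Objective = 0.037·2.54 = 0.093980.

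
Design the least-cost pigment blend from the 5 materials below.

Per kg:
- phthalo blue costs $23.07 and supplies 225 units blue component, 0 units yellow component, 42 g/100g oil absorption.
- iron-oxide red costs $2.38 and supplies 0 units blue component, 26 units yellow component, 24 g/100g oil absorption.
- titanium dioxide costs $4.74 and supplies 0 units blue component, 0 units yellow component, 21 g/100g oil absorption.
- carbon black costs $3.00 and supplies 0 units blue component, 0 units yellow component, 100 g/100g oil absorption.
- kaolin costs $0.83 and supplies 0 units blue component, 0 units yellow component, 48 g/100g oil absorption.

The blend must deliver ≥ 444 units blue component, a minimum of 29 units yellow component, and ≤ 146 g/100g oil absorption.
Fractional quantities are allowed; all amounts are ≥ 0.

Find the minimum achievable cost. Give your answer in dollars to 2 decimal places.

This is a linear program. Let x1 = kg of phthalo blue, x2 = kg of iron-oxide red, x3 = kg of titanium dioxide, x4 = kg of carbon black, x5 = kg of kaolin.
min 23.07x1 + 2.38x2 + 4.74x3 + 3x4 + 0.83x5 subject to:
  225x1 ≥ 444   (blue component)
  26x2 ≥ 29   (yellow component)
  42x1 + 24x2 + 21x3 + 100x4 + 48x5 ≤ 146   (oil absorption)
  x1, x2, x3, x4, x5 ≥ 0.
The optimal basis is {phthalo blue, iron-oxide red}; titanium dioxide, carbon black, kaolin drop out. The blue component and yellow component requirements are met with equality.
So phthalo blue = 1.9733 kg, iron-oxide red = 1.1154 kg.
Objective = 23.07·1.9733 + 2.38·1.1154 = 48.1787.

$48.18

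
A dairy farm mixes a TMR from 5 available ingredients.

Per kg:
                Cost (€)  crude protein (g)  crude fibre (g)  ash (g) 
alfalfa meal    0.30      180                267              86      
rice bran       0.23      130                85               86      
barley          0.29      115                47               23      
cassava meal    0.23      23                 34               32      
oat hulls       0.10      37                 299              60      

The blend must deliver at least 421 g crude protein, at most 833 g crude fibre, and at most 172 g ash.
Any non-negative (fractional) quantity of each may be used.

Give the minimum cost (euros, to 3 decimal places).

€0.791

Let x1 = kg of alfalfa meal, x2 = kg of rice bran, x3 = kg of barley, x4 = kg of cassava meal, x5 = kg of oat hulls.
Minimise 0.3x1 + 0.23x2 + 0.29x3 + 0.23x4 + 0.1x5 subject to:
  180x1 + 130x2 + 115x3 + 23x4 + 37x5 ≥ 421   (crude protein)
  267x1 + 85x2 + 47x3 + 34x4 + 299x5 ≤ 833   (crude fibre)
  86x1 + 86x2 + 23x3 + 32x4 + 60x5 ≤ 172   (ash)
  x1, x2, x3, x4, x5 ≥ 0.
The cheapest feasible vertex uses only alfalfa meal, barley; rice bran, cassava meal, oat hulls are not used. Binding constraints: crude protein and ash.
That vertex is x1 = 1.756, x3 = 0.9123.
Hence cost = 0.3·1.756 + 0.29·0.9123 = €0.79137.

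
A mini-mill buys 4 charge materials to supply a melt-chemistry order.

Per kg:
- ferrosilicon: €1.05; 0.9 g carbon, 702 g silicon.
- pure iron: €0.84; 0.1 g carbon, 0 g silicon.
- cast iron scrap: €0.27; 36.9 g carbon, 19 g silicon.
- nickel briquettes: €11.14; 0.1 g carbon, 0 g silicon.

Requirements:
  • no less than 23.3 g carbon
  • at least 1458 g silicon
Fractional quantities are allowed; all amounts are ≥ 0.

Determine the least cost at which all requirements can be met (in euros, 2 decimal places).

€2.32

This is a linear program. Let x1 = kg of ferrosilicon, x2 = kg of pure iron, x3 = kg of cast iron scrap, x4 = kg of nickel briquettes.
Minimize 1.05x1 + 0.84x2 + 0.27x3 + 11.14x4 with:
  0.9x1 + 0.1x2 + 36.9x3 + 0.1x4 ≥ 23.3   (carbon)
  702x1 + 19x3 ≥ 1458   (silicon)
  x1, x2, x3, x4 ≥ 0.
The optimal basis is {ferrosilicon, cast iron scrap}; pure iron, nickel briquettes drop out. Binding constraints: carbon and silicon.
Optimal quantities: ferrosilicon = 2.061 kg, cast iron scrap = 0.5812 kg.
Hence cost = 1.05·2.061 + 0.27·0.5812 = €2.3210.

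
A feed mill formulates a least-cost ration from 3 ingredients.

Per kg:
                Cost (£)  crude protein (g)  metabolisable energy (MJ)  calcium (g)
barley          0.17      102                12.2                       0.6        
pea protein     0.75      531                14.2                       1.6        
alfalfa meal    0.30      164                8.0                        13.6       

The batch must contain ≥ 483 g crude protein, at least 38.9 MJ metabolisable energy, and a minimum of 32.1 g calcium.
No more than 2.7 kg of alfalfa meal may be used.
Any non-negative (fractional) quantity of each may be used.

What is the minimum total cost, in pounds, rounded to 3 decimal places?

Treat it as an LP. Let x1 = kg of barley, x2 = kg of pea protein, x3 = kg of alfalfa meal.
min 0.17x1 + 0.75x2 + 0.3x3 s.t.:
  102x1 + 531x2 + 164x3 ≥ 483   (crude protein)
  12.2x1 + 14.2x2 + 8x3 ≥ 38.9   (metabolisable energy)
  0.6x1 + 1.6x2 + 13.6x3 ≥ 32.1   (calcium)
  x3 ≤ 2.7
  x1, x2, x3 ≥ 0.
The cheapest feasible vertex uses only barley, alfalfa meal; pea protein is not used. Binding constraints: metabolisable energy and calcium.
So barley = 1.69 kg, alfalfa meal = 2.286 kg.
Hence cost = 0.17·1.69 + 0.3·2.286 = £0.97310.

£0.973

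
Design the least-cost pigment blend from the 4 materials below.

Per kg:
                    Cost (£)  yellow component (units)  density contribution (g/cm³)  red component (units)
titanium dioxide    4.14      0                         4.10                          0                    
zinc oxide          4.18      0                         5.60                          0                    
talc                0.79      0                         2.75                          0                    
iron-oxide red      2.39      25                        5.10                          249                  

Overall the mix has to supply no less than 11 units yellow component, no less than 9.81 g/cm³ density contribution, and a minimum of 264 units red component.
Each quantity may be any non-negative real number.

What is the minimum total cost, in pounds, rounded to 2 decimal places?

Treat it as an LP. Let x1 = kg of titanium dioxide, x2 = kg of zinc oxide, x3 = kg of talc, x4 = kg of iron-oxide red.
min 4.14x1 + 4.18x2 + 0.79x3 + 2.39x4 s.t.:
  25x4 ≥ 11   (yellow component)
  4.1x1 + 5.6x2 + 2.75x3 + 5.1x4 ≥ 9.81   (density contribution)
  249x4 ≥ 264   (red component)
  x1, x2, x3, x4 ≥ 0.
The minimum-cost mix takes nothing from titanium dioxide, zinc oxide — only talc, iron-oxide red. Binding constraints: density contribution and red component.
Solving gives x3 = 1.601, x4 = 1.06.
Total cost: 0.79·1.601 + 2.39·1.06 = 3.7982.

£3.80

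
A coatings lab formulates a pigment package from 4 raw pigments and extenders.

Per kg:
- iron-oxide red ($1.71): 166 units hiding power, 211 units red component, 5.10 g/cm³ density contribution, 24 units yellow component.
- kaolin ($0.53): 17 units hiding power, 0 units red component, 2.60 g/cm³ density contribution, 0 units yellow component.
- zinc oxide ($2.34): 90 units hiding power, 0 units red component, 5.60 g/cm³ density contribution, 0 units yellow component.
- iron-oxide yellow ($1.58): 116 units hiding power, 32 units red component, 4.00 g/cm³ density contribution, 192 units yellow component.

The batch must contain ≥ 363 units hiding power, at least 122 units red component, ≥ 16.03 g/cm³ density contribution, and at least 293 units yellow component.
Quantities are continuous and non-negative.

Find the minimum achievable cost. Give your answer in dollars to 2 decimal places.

$5.01

Treat it as an LP. Let x1 = kg of iron-oxide red, x2 = kg of kaolin, x3 = kg of zinc oxide, x4 = kg of iron-oxide yellow.
Minimise 1.71x1 + 0.53x2 + 2.34x3 + 1.58x4 with:
  166x1 + 17x2 + 90x3 + 116x4 ≥ 363   (hiding power)
  211x1 + 32x4 ≥ 122   (red component)
  5.1x1 + 2.6x2 + 5.6x3 + 4x4 ≥ 16.03   (density contribution)
  24x1 + 192x4 ≥ 293   (yellow component)
  x1, x2, x3, x4 ≥ 0.
The cheapest feasible vertex uses only iron-oxide red, kaolin, iron-oxide yellow; zinc oxide is not used. There the hiding power, density contribution, yellow component constraints are tight.
Solving gives x1 = 0.9972, x2 = 2.053, x4 = 1.401.
Objective = 1.71·0.9972 + 0.53·2.053 + 1.58·1.401 = 5.0069.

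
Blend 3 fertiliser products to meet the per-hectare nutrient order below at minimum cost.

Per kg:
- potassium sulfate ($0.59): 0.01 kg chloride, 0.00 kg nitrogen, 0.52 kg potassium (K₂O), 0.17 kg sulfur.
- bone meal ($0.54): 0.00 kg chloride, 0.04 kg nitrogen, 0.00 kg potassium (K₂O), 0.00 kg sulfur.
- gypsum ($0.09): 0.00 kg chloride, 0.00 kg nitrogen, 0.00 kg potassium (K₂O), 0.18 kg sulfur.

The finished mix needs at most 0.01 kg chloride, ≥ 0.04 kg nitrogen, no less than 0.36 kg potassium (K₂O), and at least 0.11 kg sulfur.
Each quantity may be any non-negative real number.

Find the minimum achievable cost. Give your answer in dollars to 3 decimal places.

$0.948

Set it up as a linear program. Let x1 = kg of potassium sulfate, x2 = kg of bone meal, x3 = kg of gypsum.
Minimize 0.59x1 + 0.54x2 + 0.09x3 s.t.:
  0.01x1 ≤ 0.01   (chloride)
  0.04x2 ≥ 0.04   (nitrogen)
  0.52x1 ≥ 0.36   (potassium (K₂O))
  0.17x1 + 0.18x3 ≥ 0.11   (sulfur)
  x1, x2, x3 ≥ 0.
The minimum-cost mix takes nothing from gypsum — only potassium sulfate, bone meal. There the nitrogen and potassium (K₂O) constraints are tight.
Solving gives x1 = 0.6923, x2 = 1.
Cost = 0.59·0.6923 + 0.54·1 = 0.94846.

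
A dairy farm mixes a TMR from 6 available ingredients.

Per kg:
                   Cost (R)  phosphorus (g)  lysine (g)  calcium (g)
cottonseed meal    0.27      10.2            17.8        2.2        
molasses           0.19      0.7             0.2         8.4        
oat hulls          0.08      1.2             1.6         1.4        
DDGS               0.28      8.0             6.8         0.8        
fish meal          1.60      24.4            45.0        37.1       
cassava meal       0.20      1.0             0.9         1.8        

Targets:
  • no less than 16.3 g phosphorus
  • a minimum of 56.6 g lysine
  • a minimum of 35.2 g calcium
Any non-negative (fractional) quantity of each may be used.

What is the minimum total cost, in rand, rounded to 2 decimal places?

R1.49

Let x1 = kg of cottonseed meal, x2 = kg of molasses, x3 = kg of oat hulls, x4 = kg of DDGS, x5 = kg of fish meal, x6 = kg of cassava meal.
Minimise 0.27x1 + 0.19x2 + 0.08x3 + 0.28x4 + 1.6x5 + 0.2x6 s.t.:
  10.2x1 + 0.7x2 + 1.2x3 + 8x4 + 24.4x5 + 1x6 ≥ 16.3   (phosphorus)
  17.8x1 + 0.2x2 + 1.6x3 + 6.8x4 + 45x5 + 0.9x6 ≥ 56.6   (lysine)
  2.2x1 + 8.4x2 + 1.4x3 + 0.8x4 + 37.1x5 + 1.8x6 ≥ 35.2   (calcium)
  x1, x2, x3, x4, x5, x6 ≥ 0.
The optimal basis is {cottonseed meal, molasses}; oat hulls, DDGS, fish meal, cassava meal drop out. The lysine and calcium requirements are met with equality.
That vertex is x1 = 3.142, x2 = 3.368.
Objective = 0.27·3.142 + 0.19·3.368 = 1.4883.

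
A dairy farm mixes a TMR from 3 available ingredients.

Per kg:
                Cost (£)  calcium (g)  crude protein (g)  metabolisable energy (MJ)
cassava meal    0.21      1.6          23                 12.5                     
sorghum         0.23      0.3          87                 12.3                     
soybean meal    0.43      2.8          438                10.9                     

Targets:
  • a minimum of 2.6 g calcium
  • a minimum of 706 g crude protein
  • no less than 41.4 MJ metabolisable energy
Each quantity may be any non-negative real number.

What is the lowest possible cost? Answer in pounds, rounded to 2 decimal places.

Let x1 = kg of cassava meal, x2 = kg of sorghum, x3 = kg of soybean meal.
Minimise 0.21x1 + 0.23x2 + 0.43x3 subject to:
  1.6x1 + 0.3x2 + 2.8x3 ≥ 2.6   (calcium)
  23x1 + 87x2 + 438x3 ≥ 706   (crude protein)
  12.5x1 + 12.3x2 + 10.9x3 ≥ 41.4   (metabolisable energy)
  x1, x2, x3 ≥ 0.
At the optimum only sorghum, soybean meal are positive (cassava meal = 0). Binding constraints: crude protein and metabolisable energy.
Optimal quantities: sorghum = 2.351 kg, soybean meal = 1.145 kg.
Total cost: 0.23·2.351 + 0.43·1.145 = 1.0331.

£1.03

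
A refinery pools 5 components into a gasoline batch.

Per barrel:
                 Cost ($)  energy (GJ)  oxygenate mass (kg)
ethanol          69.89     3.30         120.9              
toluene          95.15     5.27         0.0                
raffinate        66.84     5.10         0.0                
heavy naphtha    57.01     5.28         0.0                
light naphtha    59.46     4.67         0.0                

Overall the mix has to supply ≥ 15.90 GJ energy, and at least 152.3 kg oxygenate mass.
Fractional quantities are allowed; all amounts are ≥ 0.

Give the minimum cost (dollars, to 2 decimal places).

$214.83

Treat it as an LP. Let x1 = barrels of ethanol, x2 = barrels of toluene, x3 = barrels of raffinate, x4 = barrels of heavy naphtha, x5 = barrels of light naphtha.
Minimise 69.89x1 + 95.15x2 + 66.84x3 + 57.01x4 + 59.46x5 with:
  3.3x1 + 5.27x2 + 5.1x3 + 5.28x4 + 4.67x5 ≥ 15.9   (energy)
  120.9x1 ≥ 152.3   (oxygenate mass)
  x1, x2, x3, x4, x5 ≥ 0.
The cheapest feasible vertex uses only ethanol, heavy naphtha; toluene, raffinate, light naphtha are not used. Binding constraints: energy and oxygenate mass.
Solving gives x1 = 1.2597, x4 = 2.224.
Hence cost = 69.89·1.2597 + 57.01·2.224 = $214.8307.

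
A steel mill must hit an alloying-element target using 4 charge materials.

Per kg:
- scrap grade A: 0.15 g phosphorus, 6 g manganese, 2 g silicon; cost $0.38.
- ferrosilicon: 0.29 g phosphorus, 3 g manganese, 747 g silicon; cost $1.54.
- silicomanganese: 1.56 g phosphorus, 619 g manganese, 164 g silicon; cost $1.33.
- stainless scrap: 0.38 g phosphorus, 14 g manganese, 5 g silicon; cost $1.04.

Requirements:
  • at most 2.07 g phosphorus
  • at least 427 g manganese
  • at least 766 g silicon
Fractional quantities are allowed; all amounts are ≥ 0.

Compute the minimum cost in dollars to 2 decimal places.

$2.26

Treat it as an LP. Let x1 = kg of scrap grade A, x2 = kg of ferrosilicon, x3 = kg of silicomanganese, x4 = kg of stainless scrap.
Minimise 0.38x1 + 1.54x2 + 1.33x3 + 1.04x4 subject to:
  0.15x1 + 0.29x2 + 1.56x3 + 0.38x4 ≤ 2.07   (phosphorus)
  6x1 + 3x2 + 619x3 + 14x4 ≥ 427   (manganese)
  2x1 + 747x2 + 164x3 + 5x4 ≥ 766   (silicon)
  x1, x2, x3, x4 ≥ 0.
The optimal basis is {ferrosilicon, silicomanganese}; scrap grade A, stainless scrap drop out. The manganese and silicon requirements are met with equality.
So ferrosilicon = 0.8749 kg, silicomanganese = 0.6856 kg.
Cost = 1.54·0.8749 + 1.33·0.6856 = 2.2592.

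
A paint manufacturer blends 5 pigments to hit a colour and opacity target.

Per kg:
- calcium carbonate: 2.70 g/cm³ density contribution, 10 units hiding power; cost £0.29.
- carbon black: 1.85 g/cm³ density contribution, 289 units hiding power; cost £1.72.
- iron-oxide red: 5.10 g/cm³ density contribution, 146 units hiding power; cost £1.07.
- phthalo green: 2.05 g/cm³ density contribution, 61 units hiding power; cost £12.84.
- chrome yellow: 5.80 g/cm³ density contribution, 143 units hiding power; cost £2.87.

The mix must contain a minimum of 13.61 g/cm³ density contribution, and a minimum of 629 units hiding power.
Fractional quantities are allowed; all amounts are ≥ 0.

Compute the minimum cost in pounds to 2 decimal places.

This is a linear program. Let x1 = kg of calcium carbonate, x2 = kg of carbon black, x3 = kg of iron-oxide red, x4 = kg of phthalo green, x5 = kg of chrome yellow.
Minimise 0.29x1 + 1.72x2 + 1.07x3 + 12.84x4 + 2.87x5 subject to:
  2.7x1 + 1.85x2 + 5.1x3 + 2.05x4 + 5.8x5 ≥ 13.61   (density contribution)
  10x1 + 289x2 + 146x3 + 61x4 + 143x5 ≥ 629   (hiding power)
  x1, x2, x3, x4, x5 ≥ 0.
The optimal basis is {carbon black, iron-oxide red}; calcium carbonate, phthalo green, chrome yellow drop out. There the density contribution and hiding power constraints are tight.
Optimal quantities: carbon black = 1.014 kg, iron-oxide red = 2.301 kg.
Hence cost = 1.72·1.014 + 1.07·2.301 = £4.2062.

£4.21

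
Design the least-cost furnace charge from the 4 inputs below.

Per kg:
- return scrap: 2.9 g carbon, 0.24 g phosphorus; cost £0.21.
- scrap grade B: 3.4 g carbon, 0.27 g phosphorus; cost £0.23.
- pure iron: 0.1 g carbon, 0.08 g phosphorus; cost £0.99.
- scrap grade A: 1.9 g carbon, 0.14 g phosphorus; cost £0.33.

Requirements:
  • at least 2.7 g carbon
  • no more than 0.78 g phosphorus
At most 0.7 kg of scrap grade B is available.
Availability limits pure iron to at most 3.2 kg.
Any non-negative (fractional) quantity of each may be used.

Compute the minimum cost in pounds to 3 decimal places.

Treat it as an LP. Let x1 = kg of return scrap, x2 = kg of scrap grade B, x3 = kg of pure iron, x4 = kg of scrap grade A.
Minimise 0.21x1 + 0.23x2 + 0.99x3 + 0.33x4 with:
  2.9x1 + 3.4x2 + 0.1x3 + 1.9x4 ≥ 2.7   (carbon)
  0.24x1 + 0.27x2 + 0.08x3 + 0.14x4 ≤ 0.78   (phosphorus)
  x2 ≤ 0.7
  x3 ≤ 3.2
  x1, x2, x3, x4 ≥ 0.
The optimal basis is {return scrap, scrap grade B}; pure iron, scrap grade A drop out. There the carbon and the scrap grade B cap constraints are tight.
That vertex is x1 = 0.1103, x2 = 0.7.
Objective = 0.21·0.1103 + 0.23·0.7 = 0.18416.

£0.184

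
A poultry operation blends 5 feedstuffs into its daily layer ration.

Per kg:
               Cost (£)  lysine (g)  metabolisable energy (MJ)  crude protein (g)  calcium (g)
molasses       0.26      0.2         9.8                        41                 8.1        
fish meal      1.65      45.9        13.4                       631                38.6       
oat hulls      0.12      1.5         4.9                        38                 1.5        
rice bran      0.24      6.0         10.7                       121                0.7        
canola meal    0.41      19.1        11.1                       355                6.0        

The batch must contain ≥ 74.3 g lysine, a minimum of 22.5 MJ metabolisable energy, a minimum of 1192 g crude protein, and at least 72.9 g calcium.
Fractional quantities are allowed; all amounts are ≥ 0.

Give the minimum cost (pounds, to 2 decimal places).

£3.04

Let x1 = kg of molasses, x2 = kg of fish meal, x3 = kg of oat hulls, x4 = kg of rice bran, x5 = kg of canola meal.
min 0.26x1 + 1.65x2 + 0.12x3 + 0.24x4 + 0.41x5 s.t.:
  0.2x1 + 45.9x2 + 1.5x3 + 6x4 + 19.1x5 ≥ 74.3   (lysine)
  9.8x1 + 13.4x2 + 4.9x3 + 10.7x4 + 11.1x5 ≥ 22.5   (metabolisable energy)
  41x1 + 631x2 + 38x3 + 121x4 + 355x5 ≥ 1192   (crude protein)
  8.1x1 + 38.6x2 + 1.5x3 + 0.7x4 + 6x5 ≥ 72.9   (calcium)
  x1, x2, x3, x4, x5 ≥ 0.
The minimum-cost mix takes nothing from oat hulls, rice bran — only molasses, fish meal, canola meal. Binding constraints: lysine, crude protein, calcium.
So molasses = 2.396 kg, fish meal = 1.253 kg, canola meal = 0.8538 kg.
Cost = 0.26·2.396 + 1.65·1.253 + 0.41·0.8538 = 3.0405.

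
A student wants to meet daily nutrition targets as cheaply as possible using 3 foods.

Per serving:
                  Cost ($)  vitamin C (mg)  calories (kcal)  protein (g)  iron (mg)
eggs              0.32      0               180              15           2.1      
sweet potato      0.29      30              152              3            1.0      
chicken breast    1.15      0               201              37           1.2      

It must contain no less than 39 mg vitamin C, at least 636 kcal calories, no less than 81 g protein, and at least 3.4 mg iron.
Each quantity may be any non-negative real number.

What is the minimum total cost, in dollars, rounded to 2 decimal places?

$2.02

Treat it as an LP. Let x1 = servings of eggs, x2 = servings of sweet potato, x3 = servings of chicken breast.
Minimise 0.32x1 + 0.29x2 + 1.15x3 with:
  30x2 ≥ 39   (vitamin C)
  180x1 + 152x2 + 201x3 ≥ 636   (calories)
  15x1 + 3x2 + 37x3 ≥ 81   (protein)
  2.1x1 + 1x2 + 1.2x3 ≥ 3.4   (iron)
  x1, x2, x3 ≥ 0.
The optimal basis is {eggs, sweet potato}; chicken breast drops out. Binding constraints: vitamin C and protein.
That vertex is x1 = 5.14, x2 = 1.3.
Hence cost = 0.32·5.14 + 0.29·1.3 = $2.0218.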